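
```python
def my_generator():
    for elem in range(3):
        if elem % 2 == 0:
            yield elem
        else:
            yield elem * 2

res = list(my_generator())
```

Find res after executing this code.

Step 1: For each elem in range(3), yield elem if even, else elem*2:
  elem=0 (even): yield 0
  elem=1 (odd): yield 1*2 = 2
  elem=2 (even): yield 2
Therefore res = [0, 2, 2].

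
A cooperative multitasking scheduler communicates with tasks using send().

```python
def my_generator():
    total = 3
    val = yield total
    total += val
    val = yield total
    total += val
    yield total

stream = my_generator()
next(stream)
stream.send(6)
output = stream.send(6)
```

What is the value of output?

Step 1: next() -> yield total=3.
Step 2: send(6) -> val=6, total = 3+6 = 9, yield 9.
Step 3: send(6) -> val=6, total = 9+6 = 15, yield 15.
Therefore output = 15.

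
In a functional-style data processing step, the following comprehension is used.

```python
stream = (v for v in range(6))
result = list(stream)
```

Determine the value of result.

Step 1: Generator expression iterates range(6): [0, 1, 2, 3, 4, 5].
Step 2: list() collects all values.
Therefore result = [0, 1, 2, 3, 4, 5].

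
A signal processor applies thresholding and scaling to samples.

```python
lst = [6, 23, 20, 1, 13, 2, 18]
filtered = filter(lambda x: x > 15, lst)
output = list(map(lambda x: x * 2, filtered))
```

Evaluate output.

Step 1: Filter lst for elements > 15:
  6: removed
  23: kept
  20: kept
  1: removed
  13: removed
  2: removed
  18: kept
Step 2: Map x * 2 on filtered [23, 20, 18]:
  23 -> 46
  20 -> 40
  18 -> 36
Therefore output = [46, 40, 36].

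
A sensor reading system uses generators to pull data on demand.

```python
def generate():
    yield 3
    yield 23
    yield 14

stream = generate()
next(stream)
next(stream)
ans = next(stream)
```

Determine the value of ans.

Step 1: generate() creates a generator.
Step 2: next(stream) yields 3 (consumed and discarded).
Step 3: next(stream) yields 23 (consumed and discarded).
Step 4: next(stream) yields 14, assigned to ans.
Therefore ans = 14.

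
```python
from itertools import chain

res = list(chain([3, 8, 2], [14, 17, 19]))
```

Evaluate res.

Step 1: chain() concatenates iterables: [3, 8, 2] + [14, 17, 19].
Therefore res = [3, 8, 2, 14, 17, 19].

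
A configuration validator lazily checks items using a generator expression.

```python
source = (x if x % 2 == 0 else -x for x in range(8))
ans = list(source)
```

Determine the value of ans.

Step 1: For each x in range(8), yield x if even, else -x:
  x=0: even, yield 0
  x=1: odd, yield -1
  x=2: even, yield 2
  x=3: odd, yield -3
  x=4: even, yield 4
  x=5: odd, yield -5
  x=6: even, yield 6
  x=7: odd, yield -7
Therefore ans = [0, -1, 2, -3, 4, -5, 6, -7].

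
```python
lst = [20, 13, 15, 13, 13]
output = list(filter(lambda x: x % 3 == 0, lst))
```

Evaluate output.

Step 1: Filter elements divisible by 3:
  20 % 3 = 2: removed
  13 % 3 = 1: removed
  15 % 3 = 0: kept
  13 % 3 = 1: removed
  13 % 3 = 1: removed
Therefore output = [15].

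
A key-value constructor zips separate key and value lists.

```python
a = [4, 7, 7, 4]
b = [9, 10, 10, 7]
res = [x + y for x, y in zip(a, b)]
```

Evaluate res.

Step 1: Add corresponding elements:
  4 + 9 = 13
  7 + 10 = 17
  7 + 10 = 17
  4 + 7 = 11
Therefore res = [13, 17, 17, 11].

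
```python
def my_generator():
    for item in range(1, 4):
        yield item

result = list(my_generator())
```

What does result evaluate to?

Step 1: The generator yields each value from range(1, 4).
Step 2: list() consumes all yields: [1, 2, 3].
Therefore result = [1, 2, 3].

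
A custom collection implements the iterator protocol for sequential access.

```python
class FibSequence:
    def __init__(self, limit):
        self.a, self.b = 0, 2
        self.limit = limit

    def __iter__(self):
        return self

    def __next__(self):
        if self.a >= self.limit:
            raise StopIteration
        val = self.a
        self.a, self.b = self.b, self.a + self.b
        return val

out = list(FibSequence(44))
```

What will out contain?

Step 1: Fibonacci-like sequence (a=0, b=2) until >= 44:
  Yield 0, then a,b = 2,2
  Yield 2, then a,b = 2,4
  Yield 2, then a,b = 4,6
  Yield 4, then a,b = 6,10
  Yield 6, then a,b = 10,16
  Yield 10, then a,b = 16,26
  Yield 16, then a,b = 26,42
  Yield 26, then a,b = 42,68
  Yield 42, then a,b = 68,110
Step 2: 68 >= 44, stop.
Therefore out = [0, 2, 2, 4, 6, 10, 16, 26, 42].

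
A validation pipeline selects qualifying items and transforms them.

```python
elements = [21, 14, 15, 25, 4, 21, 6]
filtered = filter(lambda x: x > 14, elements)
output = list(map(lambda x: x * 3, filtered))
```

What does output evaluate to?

Step 1: Filter elements for elements > 14:
  21: kept
  14: removed
  15: kept
  25: kept
  4: removed
  21: kept
  6: removed
Step 2: Map x * 3 on filtered [21, 15, 25, 21]:
  21 -> 63
  15 -> 45
  25 -> 75
  21 -> 63
Therefore output = [63, 45, 75, 63].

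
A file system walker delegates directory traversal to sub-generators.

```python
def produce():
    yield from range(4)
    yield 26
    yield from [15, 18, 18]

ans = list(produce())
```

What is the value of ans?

Step 1: Trace yields in order:
  yield 0
  yield 1
  yield 2
  yield 3
  yield 26
  yield 15
  yield 18
  yield 18
Therefore ans = [0, 1, 2, 3, 26, 15, 18, 18].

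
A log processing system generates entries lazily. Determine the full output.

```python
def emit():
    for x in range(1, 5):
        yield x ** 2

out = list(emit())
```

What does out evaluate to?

Step 1: For each x in range(1, 5), yield x**2:
  x=1: yield 1**2 = 1
  x=2: yield 2**2 = 4
  x=3: yield 3**2 = 9
  x=4: yield 4**2 = 16
Therefore out = [1, 4, 9, 16].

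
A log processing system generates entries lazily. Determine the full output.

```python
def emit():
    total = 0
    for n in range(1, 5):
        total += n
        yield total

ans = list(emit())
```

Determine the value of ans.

Step 1: Generator accumulates running sum:
  n=1: total = 1, yield 1
  n=2: total = 3, yield 3
  n=3: total = 6, yield 6
  n=4: total = 10, yield 10
Therefore ans = [1, 3, 6, 10].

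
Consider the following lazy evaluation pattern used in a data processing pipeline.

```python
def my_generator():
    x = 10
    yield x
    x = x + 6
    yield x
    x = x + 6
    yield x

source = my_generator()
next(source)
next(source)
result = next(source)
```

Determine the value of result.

Step 1: Trace through generator execution:
  Yield 1: x starts at 10, yield 10
  Yield 2: x = 10 + 6 = 16, yield 16
  Yield 3: x = 16 + 6 = 22, yield 22
Step 2: First next() gets 10, second next() gets the second value, third next() yields 22.
Therefore result = 22.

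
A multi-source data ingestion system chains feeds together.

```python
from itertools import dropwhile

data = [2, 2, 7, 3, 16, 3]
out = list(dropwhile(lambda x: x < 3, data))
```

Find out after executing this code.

Step 1: dropwhile drops elements while < 3:
  2 < 3: dropped
  2 < 3: dropped
  7: kept (dropping stopped)
Step 2: Remaining elements kept regardless of condition.
Therefore out = [7, 3, 16, 3].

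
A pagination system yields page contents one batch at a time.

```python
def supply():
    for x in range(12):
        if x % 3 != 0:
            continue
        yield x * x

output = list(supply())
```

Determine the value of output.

Step 1: Only yield x**2 when x is divisible by 3:
  x=0: 0 % 3 == 0, yield 0**2 = 0
  x=3: 3 % 3 == 0, yield 3**2 = 9
  x=6: 6 % 3 == 0, yield 6**2 = 36
  x=9: 9 % 3 == 0, yield 9**2 = 81
Therefore output = [0, 9, 36, 81].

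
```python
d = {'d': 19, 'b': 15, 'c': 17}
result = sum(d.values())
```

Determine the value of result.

Step 1: d.values() = [19, 15, 17].
Step 2: sum = 51.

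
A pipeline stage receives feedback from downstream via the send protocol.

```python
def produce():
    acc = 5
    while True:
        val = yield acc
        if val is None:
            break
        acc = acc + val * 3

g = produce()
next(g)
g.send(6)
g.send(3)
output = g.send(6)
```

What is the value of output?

Step 1: next() -> yield acc=5.
Step 2: send(6) -> val=6, acc = 5 + 6*3 = 23, yield 23.
Step 3: send(3) -> val=3, acc = 23 + 3*3 = 32, yield 32.
Step 4: send(6) -> val=6, acc = 32 + 6*3 = 50, yield 50.
Therefore output = 50.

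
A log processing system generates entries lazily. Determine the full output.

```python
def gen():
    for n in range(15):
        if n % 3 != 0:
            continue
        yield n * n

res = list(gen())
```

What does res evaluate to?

Step 1: Only yield n**2 when n is divisible by 3:
  n=0: 0 % 3 == 0, yield 0**2 = 0
  n=3: 3 % 3 == 0, yield 3**2 = 9
  n=6: 6 % 3 == 0, yield 6**2 = 36
  n=9: 9 % 3 == 0, yield 9**2 = 81
  n=12: 12 % 3 == 0, yield 12**2 = 144
Therefore res = [0, 9, 36, 81, 144].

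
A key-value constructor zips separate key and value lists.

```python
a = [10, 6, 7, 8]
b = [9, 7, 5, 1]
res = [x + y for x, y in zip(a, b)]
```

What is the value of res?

Step 1: Add corresponding elements:
  10 + 9 = 19
  6 + 7 = 13
  7 + 5 = 12
  8 + 1 = 9
Therefore res = [19, 13, 12, 9].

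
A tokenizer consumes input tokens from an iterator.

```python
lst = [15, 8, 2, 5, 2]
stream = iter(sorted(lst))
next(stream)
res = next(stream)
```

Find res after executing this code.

Step 1: sorted([15, 8, 2, 5, 2]) = [2, 2, 5, 8, 15].
Step 2: Create iterator and skip 1 elements.
Step 3: next() returns 2.
Therefore res = 2.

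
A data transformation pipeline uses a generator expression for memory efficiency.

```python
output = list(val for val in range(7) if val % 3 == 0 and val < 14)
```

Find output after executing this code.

Step 1: Filter range(7) where val % 3 == 0 and val < 14:
  val=0: both conditions met, included
  val=1: excluded (1 % 3 != 0)
  val=2: excluded (2 % 3 != 0)
  val=3: both conditions met, included
  val=4: excluded (4 % 3 != 0)
  val=5: excluded (5 % 3 != 0)
  val=6: both conditions met, included
Therefore output = [0, 3, 6].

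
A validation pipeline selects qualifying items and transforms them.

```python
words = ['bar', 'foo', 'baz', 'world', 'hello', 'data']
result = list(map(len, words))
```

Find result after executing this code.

Step 1: Map len() to each word:
  'bar' -> 3
  'foo' -> 3
  'baz' -> 3
  'world' -> 5
  'hello' -> 5
  'data' -> 4
Therefore result = [3, 3, 3, 5, 5, 4].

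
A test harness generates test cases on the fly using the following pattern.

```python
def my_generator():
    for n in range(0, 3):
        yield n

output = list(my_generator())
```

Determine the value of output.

Step 1: The generator yields each value from range(0, 3).
Step 2: list() consumes all yields: [0, 1, 2].
Therefore output = [0, 1, 2].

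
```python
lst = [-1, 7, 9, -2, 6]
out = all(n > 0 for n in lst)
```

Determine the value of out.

Step 1: Check n > 0 for each element in [-1, 7, 9, -2, 6]:
  -1 > 0: False
  7 > 0: True
  9 > 0: True
  -2 > 0: False
  6 > 0: True
Step 2: all() returns False.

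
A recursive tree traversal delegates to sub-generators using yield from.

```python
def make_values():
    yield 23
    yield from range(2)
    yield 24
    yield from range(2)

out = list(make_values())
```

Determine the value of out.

Step 1: Trace yields in order:
  yield 23
  yield 0
  yield 1
  yield 24
  yield 0
  yield 1
Therefore out = [23, 0, 1, 24, 0, 1].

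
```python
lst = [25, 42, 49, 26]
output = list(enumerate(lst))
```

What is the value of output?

Step 1: enumerate pairs each element with its index:
  (0, 25)
  (1, 42)
  (2, 49)
  (3, 26)
Therefore output = [(0, 25), (1, 42), (2, 49), (3, 26)].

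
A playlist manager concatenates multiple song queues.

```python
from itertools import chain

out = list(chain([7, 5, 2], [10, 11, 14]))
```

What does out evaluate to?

Step 1: chain() concatenates iterables: [7, 5, 2] + [10, 11, 14].
Therefore out = [7, 5, 2, 10, 11, 14].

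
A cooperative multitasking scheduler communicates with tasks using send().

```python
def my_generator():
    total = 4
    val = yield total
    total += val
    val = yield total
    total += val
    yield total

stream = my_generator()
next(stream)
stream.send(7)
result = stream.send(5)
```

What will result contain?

Step 1: next() -> yield total=4.
Step 2: send(7) -> val=7, total = 4+7 = 11, yield 11.
Step 3: send(5) -> val=5, total = 11+5 = 16, yield 16.
Therefore result = 16.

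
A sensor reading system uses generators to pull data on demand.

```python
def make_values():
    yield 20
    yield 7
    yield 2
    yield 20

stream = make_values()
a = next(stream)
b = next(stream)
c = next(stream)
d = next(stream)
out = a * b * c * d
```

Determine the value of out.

Step 1: Create generator and consume all values:
  a = next(stream) = 20
  b = next(stream) = 7
  c = next(stream) = 2
  d = next(stream) = 20
Step 2: out = 20 * 7 * 2 * 20 = 5600.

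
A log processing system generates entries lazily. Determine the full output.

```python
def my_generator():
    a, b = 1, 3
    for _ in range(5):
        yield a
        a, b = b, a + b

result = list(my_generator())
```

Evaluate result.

Step 1: Fibonacci-like sequence starting with a=1, b=3:
  Iteration 1: yield a=1, then a,b = 3,4
  Iteration 2: yield a=3, then a,b = 4,7
  Iteration 3: yield a=4, then a,b = 7,11
  Iteration 4: yield a=7, then a,b = 11,18
  Iteration 5: yield a=11, then a,b = 18,29
Therefore result = [1, 3, 4, 7, 11].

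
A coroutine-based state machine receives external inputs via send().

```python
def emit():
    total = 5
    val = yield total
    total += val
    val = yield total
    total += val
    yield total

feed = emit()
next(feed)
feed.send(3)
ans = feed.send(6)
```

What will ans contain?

Step 1: next() -> yield total=5.
Step 2: send(3) -> val=3, total = 5+3 = 8, yield 8.
Step 3: send(6) -> val=6, total = 8+6 = 14, yield 14.
Therefore ans = 14.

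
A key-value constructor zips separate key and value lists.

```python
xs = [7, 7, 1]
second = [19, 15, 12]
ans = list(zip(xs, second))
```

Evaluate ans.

Step 1: zip pairs elements at same index:
  Index 0: (7, 19)
  Index 1: (7, 15)
  Index 2: (1, 12)
Therefore ans = [(7, 19), (7, 15), (1, 12)].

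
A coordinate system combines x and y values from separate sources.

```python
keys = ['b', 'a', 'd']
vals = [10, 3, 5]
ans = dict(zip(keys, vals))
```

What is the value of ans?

Step 1: zip pairs keys with values:
  'b' -> 10
  'a' -> 3
  'd' -> 5
Therefore ans = {'b': 10, 'a': 3, 'd': 5}.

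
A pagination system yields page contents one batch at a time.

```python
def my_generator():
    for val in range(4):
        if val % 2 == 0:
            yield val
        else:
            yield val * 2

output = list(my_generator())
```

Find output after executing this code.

Step 1: For each val in range(4), yield val if even, else val*2:
  val=0 (even): yield 0
  val=1 (odd): yield 1*2 = 2
  val=2 (even): yield 2
  val=3 (odd): yield 3*2 = 6
Therefore output = [0, 2, 2, 6].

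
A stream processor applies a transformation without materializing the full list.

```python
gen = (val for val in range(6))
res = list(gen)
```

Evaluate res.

Step 1: Generator expression iterates range(6): [0, 1, 2, 3, 4, 5].
Step 2: list() collects all values.
Therefore res = [0, 1, 2, 3, 4, 5].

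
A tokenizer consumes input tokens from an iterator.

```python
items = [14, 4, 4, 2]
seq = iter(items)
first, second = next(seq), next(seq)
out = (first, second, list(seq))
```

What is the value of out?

Step 1: Create iterator over [14, 4, 4, 2].
Step 2: first = 14, second = 4.
Step 3: Remaining elements: [4, 2].
Therefore out = (14, 4, [4, 2]).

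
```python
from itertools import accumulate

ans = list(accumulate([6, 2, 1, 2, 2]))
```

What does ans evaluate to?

Step 1: accumulate computes running sums:
  + 6 = 6
  + 2 = 8
  + 1 = 9
  + 2 = 11
  + 2 = 13
Therefore ans = [6, 8, 9, 11, 13].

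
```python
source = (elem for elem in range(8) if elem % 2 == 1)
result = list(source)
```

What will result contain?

Step 1: Filter range(8) keeping only odd values:
  elem=0: even, excluded
  elem=1: odd, included
  elem=2: even, excluded
  elem=3: odd, included
  elem=4: even, excluded
  elem=5: odd, included
  elem=6: even, excluded
  elem=7: odd, included
Therefore result = [1, 3, 5, 7].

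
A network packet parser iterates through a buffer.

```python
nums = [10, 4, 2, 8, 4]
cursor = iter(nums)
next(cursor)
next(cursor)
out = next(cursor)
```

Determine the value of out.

Step 1: Create iterator over [10, 4, 2, 8, 4].
Step 2: next() consumes 10.
Step 3: next() consumes 4.
Step 4: next() returns 2.
Therefore out = 2.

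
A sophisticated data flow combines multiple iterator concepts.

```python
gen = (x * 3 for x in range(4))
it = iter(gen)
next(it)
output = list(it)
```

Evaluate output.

Step 1: Generator produces [0, 3, 6, 9].
Step 2: next(it) consumes first element (0).
Step 3: list(it) collects remaining: [3, 6, 9].
Therefore output = [3, 6, 9].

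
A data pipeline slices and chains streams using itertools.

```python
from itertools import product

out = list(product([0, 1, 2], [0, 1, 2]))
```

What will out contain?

Step 1: product([0, 1, 2], [0, 1, 2]) gives all pairs:
  (0, 0)
  (0, 1)
  (0, 2)
  (1, 0)
  (1, 1)
  (1, 2)
  (2, 0)
  (2, 1)
  (2, 2)
Therefore out = [(0, 0), (0, 1), (0, 2), (1, 0), (1, 1), (1, 2), (2, 0), (2, 1), (2, 2)].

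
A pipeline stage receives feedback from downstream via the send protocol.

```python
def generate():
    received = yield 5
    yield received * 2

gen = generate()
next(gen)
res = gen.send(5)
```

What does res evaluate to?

Step 1: next(gen) advances to first yield, producing 5.
Step 2: send(5) resumes, received = 5.
Step 3: yield received * 2 = 5 * 2 = 10.
Therefore res = 10.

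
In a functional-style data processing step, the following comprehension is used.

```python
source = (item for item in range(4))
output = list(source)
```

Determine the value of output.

Step 1: Generator expression iterates range(4): [0, 1, 2, 3].
Step 2: list() collects all values.
Therefore output = [0, 1, 2, 3].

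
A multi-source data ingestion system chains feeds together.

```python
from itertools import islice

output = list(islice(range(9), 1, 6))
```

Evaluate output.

Step 1: islice(range(9), 1, 6) takes elements at indices [1, 6).
Step 2: Elements: [1, 2, 3, 4, 5].
Therefore output = [1, 2, 3, 4, 5].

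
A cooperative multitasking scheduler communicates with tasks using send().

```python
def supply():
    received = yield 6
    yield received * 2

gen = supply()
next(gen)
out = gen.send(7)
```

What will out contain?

Step 1: next(gen) advances to first yield, producing 6.
Step 2: send(7) resumes, received = 7.
Step 3: yield received * 2 = 7 * 2 = 14.
Therefore out = 14.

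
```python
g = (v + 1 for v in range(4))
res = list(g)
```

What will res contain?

Step 1: For each v in range(4), compute v+1:
  v=0: 0+1 = 1
  v=1: 1+1 = 2
  v=2: 2+1 = 3
  v=3: 3+1 = 4
Therefore res = [1, 2, 3, 4].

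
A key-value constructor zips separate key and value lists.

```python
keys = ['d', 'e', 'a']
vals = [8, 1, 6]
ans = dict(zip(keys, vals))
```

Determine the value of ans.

Step 1: zip pairs keys with values:
  'd' -> 8
  'e' -> 1
  'a' -> 6
Therefore ans = {'d': 8, 'e': 1, 'a': 6}.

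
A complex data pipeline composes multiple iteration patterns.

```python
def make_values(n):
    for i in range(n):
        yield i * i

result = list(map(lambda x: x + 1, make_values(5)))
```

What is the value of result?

Step 1: make_values(5) yields squares: [0, 1, 4, 9, 16].
Step 2: map adds 1 to each: [1, 2, 5, 10, 17].
Therefore result = [1, 2, 5, 10, 17].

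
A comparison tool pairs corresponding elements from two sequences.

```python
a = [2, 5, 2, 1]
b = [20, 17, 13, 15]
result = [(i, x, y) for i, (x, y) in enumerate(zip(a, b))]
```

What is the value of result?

Step 1: enumerate(zip(a, b)) gives index with paired elements:
  i=0: (2, 20)
  i=1: (5, 17)
  i=2: (2, 13)
  i=3: (1, 15)
Therefore result = [(0, 2, 20), (1, 5, 17), (2, 2, 13), (3, 1, 15)].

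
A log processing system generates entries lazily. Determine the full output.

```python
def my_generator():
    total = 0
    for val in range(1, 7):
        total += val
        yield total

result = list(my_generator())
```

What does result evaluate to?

Step 1: Generator accumulates running sum:
  val=1: total = 1, yield 1
  val=2: total = 3, yield 3
  val=3: total = 6, yield 6
  val=4: total = 10, yield 10
  val=5: total = 15, yield 15
  val=6: total = 21, yield 21
Therefore result = [1, 3, 6, 10, 15, 21].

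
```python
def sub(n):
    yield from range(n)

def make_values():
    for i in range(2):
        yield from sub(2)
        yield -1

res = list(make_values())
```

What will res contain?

Step 1: For each i in range(2):
  i=0: yield from sub(2) -> [0, 1], then yield -1
  i=1: yield from sub(2) -> [0, 1], then yield -1
Therefore res = [0, 1, -1, 0, 1, -1].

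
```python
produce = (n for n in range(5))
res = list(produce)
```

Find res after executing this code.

Step 1: Generator expression iterates range(5): [0, 1, 2, 3, 4].
Step 2: list() collects all values.
Therefore res = [0, 1, 2, 3, 4].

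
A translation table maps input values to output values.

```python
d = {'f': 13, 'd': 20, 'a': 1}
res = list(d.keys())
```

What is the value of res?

Step 1: d.keys() returns the dictionary keys in insertion order.
Therefore res = ['f', 'd', 'a'].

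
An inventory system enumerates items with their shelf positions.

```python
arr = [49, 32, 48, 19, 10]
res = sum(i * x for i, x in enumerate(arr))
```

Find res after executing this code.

Step 1: Compute i * x for each (i, x) in enumerate([49, 32, 48, 19, 10]):
  i=0, x=49: 0*49 = 0
  i=1, x=32: 1*32 = 32
  i=2, x=48: 2*48 = 96
  i=3, x=19: 3*19 = 57
  i=4, x=10: 4*10 = 40
Step 2: sum = 0 + 32 + 96 + 57 + 40 = 225.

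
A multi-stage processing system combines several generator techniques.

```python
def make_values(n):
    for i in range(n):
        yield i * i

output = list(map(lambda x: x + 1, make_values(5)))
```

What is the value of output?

Step 1: make_values(5) yields squares: [0, 1, 4, 9, 16].
Step 2: map adds 1 to each: [1, 2, 5, 10, 17].
Therefore output = [1, 2, 5, 10, 17].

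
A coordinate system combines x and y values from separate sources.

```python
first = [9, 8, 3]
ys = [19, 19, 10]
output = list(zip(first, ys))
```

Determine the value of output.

Step 1: zip pairs elements at same index:
  Index 0: (9, 19)
  Index 1: (8, 19)
  Index 2: (3, 10)
Therefore output = [(9, 19), (8, 19), (3, 10)].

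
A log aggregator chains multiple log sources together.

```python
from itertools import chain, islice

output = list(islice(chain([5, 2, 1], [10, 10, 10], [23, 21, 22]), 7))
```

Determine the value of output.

Step 1: chain([5, 2, 1], [10, 10, 10], [23, 21, 22]) = [5, 2, 1, 10, 10, 10, 23, 21, 22].
Step 2: islice takes first 7 elements: [5, 2, 1, 10, 10, 10, 23].
Therefore output = [5, 2, 1, 10, 10, 10, 23].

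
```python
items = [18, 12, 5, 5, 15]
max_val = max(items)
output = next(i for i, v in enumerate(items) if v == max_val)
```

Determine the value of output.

Step 1: max([18, 12, 5, 5, 15]) = 18.
Step 2: Find first index where value == 18:
  Index 0: 18 == 18, found!
Therefore output = 0.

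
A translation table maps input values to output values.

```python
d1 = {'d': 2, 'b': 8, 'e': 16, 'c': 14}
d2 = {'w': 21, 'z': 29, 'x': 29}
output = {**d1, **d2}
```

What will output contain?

Step 1: Merge d1 and d2 (d2 values override on key conflicts).
Step 2: d1 has keys ['d', 'b', 'e', 'c'], d2 has keys ['w', 'z', 'x'].
Therefore output = {'d': 2, 'b': 8, 'e': 16, 'c': 14, 'w': 21, 'z': 29, 'x': 29}.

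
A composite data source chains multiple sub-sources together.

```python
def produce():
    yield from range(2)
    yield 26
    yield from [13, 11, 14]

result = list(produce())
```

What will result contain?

Step 1: Trace yields in order:
  yield 0
  yield 1
  yield 26
  yield 13
  yield 11
  yield 14
Therefore result = [0, 1, 26, 13, 11, 14].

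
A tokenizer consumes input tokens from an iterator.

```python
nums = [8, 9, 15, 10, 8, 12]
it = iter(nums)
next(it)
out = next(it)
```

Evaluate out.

Step 1: Create iterator over [8, 9, 15, 10, 8, 12].
Step 2: next() consumes 8.
Step 3: next() returns 9.
Therefore out = 9.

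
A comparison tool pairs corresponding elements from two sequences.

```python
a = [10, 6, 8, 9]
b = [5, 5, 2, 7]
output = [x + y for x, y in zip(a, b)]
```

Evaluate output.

Step 1: Add corresponding elements:
  10 + 5 = 15
  6 + 5 = 11
  8 + 2 = 10
  9 + 7 = 16
Therefore output = [15, 11, 10, 16].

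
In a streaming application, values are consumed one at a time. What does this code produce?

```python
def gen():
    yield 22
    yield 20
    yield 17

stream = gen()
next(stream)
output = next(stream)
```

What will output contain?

Step 1: gen() creates a generator.
Step 2: next(stream) yields 22 (consumed and discarded).
Step 3: next(stream) yields 20, assigned to output.
Therefore output = 20.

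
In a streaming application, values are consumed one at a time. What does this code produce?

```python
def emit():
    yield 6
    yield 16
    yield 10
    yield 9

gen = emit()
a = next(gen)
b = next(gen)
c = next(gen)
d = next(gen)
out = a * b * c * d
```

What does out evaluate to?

Step 1: Create generator and consume all values:
  a = next(gen) = 6
  b = next(gen) = 16
  c = next(gen) = 10
  d = next(gen) = 9
Step 2: out = 6 * 16 * 10 * 9 = 8640.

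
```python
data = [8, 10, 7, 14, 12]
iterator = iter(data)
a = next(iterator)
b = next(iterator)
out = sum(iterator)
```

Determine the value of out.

Step 1: Create iterator over [8, 10, 7, 14, 12].
Step 2: a = next() = 8, b = next() = 10.
Step 3: sum() of remaining [7, 14, 12] = 33.
Therefore out = 33.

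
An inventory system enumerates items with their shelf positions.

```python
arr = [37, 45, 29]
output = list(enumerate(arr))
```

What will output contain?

Step 1: enumerate pairs each element with its index:
  (0, 37)
  (1, 45)
  (2, 29)
Therefore output = [(0, 37), (1, 45), (2, 29)].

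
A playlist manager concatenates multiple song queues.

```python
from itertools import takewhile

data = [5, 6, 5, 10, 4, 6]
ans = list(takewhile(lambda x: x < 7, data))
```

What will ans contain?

Step 1: takewhile stops at first element >= 7:
  5 < 7: take
  6 < 7: take
  5 < 7: take
  10 >= 7: stop
Therefore ans = [5, 6, 5].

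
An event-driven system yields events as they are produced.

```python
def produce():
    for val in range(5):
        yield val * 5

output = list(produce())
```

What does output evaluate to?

Step 1: For each val in range(5), yield val * 5:
  val=0: yield 0 * 5 = 0
  val=1: yield 1 * 5 = 5
  val=2: yield 2 * 5 = 10
  val=3: yield 3 * 5 = 15
  val=4: yield 4 * 5 = 20
Therefore output = [0, 5, 10, 15, 20].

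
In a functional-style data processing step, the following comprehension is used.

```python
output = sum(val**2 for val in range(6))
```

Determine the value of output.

Step 1: Compute val**2 for each val in range(6):
  val=0: 0**2 = 0
  val=1: 1**2 = 1
  val=2: 2**2 = 4
  val=3: 3**2 = 9
  val=4: 4**2 = 16
  val=5: 5**2 = 25
Step 2: sum = 0 + 1 + 4 + 9 + 16 + 25 = 55.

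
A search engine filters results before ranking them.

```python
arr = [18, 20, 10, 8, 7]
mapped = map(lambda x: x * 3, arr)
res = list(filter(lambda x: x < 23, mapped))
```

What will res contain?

Step 1: Map x * 3:
  18 -> 54
  20 -> 60
  10 -> 30
  8 -> 24
  7 -> 21
Step 2: Filter for < 23:
  54: removed
  60: removed
  30: removed
  24: removed
  21: kept
Therefore res = [21].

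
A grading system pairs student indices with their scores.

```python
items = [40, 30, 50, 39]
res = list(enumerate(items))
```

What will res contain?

Step 1: enumerate pairs each element with its index:
  (0, 40)
  (1, 30)
  (2, 50)
  (3, 39)
Therefore res = [(0, 40), (1, 30), (2, 50), (3, 39)].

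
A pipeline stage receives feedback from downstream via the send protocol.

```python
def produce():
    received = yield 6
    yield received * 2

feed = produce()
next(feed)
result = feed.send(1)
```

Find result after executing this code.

Step 1: next(feed) advances to first yield, producing 6.
Step 2: send(1) resumes, received = 1.
Step 3: yield received * 2 = 1 * 2 = 2.
Therefore result = 2.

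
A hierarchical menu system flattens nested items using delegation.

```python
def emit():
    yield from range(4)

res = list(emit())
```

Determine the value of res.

Step 1: yield from delegates to the iterable, yielding each element.
Step 2: Collected values: [0, 1, 2, 3].
Therefore res = [0, 1, 2, 3].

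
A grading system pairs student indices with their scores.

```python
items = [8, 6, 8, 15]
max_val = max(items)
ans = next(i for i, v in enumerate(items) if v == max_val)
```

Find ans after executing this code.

Step 1: max([8, 6, 8, 15]) = 15.
Step 2: Find first index where value == 15:
  Index 0: 8 != 15
  Index 1: 6 != 15
  Index 2: 8 != 15
  Index 3: 15 == 15, found!
Therefore ans = 3.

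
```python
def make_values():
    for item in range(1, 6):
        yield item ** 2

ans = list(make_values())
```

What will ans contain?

Step 1: For each item in range(1, 6), yield item**2:
  item=1: yield 1**2 = 1
  item=2: yield 2**2 = 4
  item=3: yield 3**2 = 9
  item=4: yield 4**2 = 16
  item=5: yield 5**2 = 25
Therefore ans = [1, 4, 9, 16, 25].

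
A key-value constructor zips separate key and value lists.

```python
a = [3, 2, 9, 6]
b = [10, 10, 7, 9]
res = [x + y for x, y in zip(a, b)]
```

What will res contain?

Step 1: Add corresponding elements:
  3 + 10 = 13
  2 + 10 = 12
  9 + 7 = 16
  6 + 9 = 15
Therefore res = [13, 12, 16, 15].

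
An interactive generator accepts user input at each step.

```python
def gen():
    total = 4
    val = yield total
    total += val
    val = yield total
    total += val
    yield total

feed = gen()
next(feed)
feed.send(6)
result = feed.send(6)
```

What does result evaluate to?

Step 1: next() -> yield total=4.
Step 2: send(6) -> val=6, total = 4+6 = 10, yield 10.
Step 3: send(6) -> val=6, total = 10+6 = 16, yield 16.
Therefore result = 16.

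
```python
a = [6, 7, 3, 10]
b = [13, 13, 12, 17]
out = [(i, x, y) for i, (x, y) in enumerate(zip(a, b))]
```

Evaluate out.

Step 1: enumerate(zip(a, b)) gives index with paired elements:
  i=0: (6, 13)
  i=1: (7, 13)
  i=2: (3, 12)
  i=3: (10, 17)
Therefore out = [(0, 6, 13), (1, 7, 13), (2, 3, 12), (3, 10, 17)].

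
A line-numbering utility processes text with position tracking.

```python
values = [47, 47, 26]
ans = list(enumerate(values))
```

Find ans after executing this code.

Step 1: enumerate pairs each element with its index:
  (0, 47)
  (1, 47)
  (2, 26)
Therefore ans = [(0, 47), (1, 47), (2, 26)].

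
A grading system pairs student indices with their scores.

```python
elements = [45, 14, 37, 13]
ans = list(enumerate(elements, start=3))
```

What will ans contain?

Step 1: enumerate with start=3:
  (3, 45)
  (4, 14)
  (5, 37)
  (6, 13)
Therefore ans = [(3, 45), (4, 14), (5, 37), (6, 13)].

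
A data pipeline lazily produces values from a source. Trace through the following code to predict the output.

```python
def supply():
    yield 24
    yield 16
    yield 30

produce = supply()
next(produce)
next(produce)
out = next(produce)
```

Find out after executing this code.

Step 1: supply() creates a generator.
Step 2: next(produce) yields 24 (consumed and discarded).
Step 3: next(produce) yields 16 (consumed and discarded).
Step 4: next(produce) yields 30, assigned to out.
Therefore out = 30.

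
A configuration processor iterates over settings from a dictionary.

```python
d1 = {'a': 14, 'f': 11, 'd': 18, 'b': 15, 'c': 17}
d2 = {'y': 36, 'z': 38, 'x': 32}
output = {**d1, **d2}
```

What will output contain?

Step 1: Merge d1 and d2 (d2 values override on key conflicts).
Step 2: d1 has keys ['a', 'f', 'd', 'b', 'c'], d2 has keys ['y', 'z', 'x'].
Therefore output = {'a': 14, 'f': 11, 'd': 18, 'b': 15, 'c': 17, 'y': 36, 'z': 38, 'x': 32}.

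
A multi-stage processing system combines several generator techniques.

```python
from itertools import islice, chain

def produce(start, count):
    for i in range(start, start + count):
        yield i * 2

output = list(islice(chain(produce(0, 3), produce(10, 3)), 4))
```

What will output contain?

Step 1: produce(0, 3) yields [0, 2, 4].
Step 2: produce(10, 3) yields [20, 22, 24].
Step 3: chain concatenates: [0, 2, 4, 20, 22, 24].
Step 4: islice takes first 4: [0, 2, 4, 20].
Therefore output = [0, 2, 4, 20].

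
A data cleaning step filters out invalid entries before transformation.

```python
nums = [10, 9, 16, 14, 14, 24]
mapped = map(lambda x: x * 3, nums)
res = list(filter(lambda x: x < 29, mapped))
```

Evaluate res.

Step 1: Map x * 3:
  10 -> 30
  9 -> 27
  16 -> 48
  14 -> 42
  14 -> 42
  24 -> 72
Step 2: Filter for < 29:
  30: removed
  27: kept
  48: removed
  42: removed
  42: removed
  72: removed
Therefore res = [27].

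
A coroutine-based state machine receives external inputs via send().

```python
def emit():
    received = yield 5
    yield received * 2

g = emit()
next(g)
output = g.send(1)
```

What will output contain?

Step 1: next(g) advances to first yield, producing 5.
Step 2: send(1) resumes, received = 1.
Step 3: yield received * 2 = 1 * 2 = 2.
Therefore output = 2.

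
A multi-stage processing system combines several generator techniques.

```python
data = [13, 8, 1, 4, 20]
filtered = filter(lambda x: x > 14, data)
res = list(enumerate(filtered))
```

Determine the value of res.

Step 1: Filter [13, 8, 1, 4, 20] for > 14: [20].
Step 2: enumerate re-indexes from 0: [(0, 20)].
Therefore res = [(0, 20)].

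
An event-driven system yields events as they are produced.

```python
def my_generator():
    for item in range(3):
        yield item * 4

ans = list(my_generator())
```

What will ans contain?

Step 1: For each item in range(3), yield item * 4:
  item=0: yield 0 * 4 = 0
  item=1: yield 1 * 4 = 4
  item=2: yield 2 * 4 = 8
Therefore ans = [0, 4, 8].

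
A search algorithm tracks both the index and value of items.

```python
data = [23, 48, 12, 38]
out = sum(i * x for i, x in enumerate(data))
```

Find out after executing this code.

Step 1: Compute i * x for each (i, x) in enumerate([23, 48, 12, 38]):
  i=0, x=23: 0*23 = 0
  i=1, x=48: 1*48 = 48
  i=2, x=12: 2*12 = 24
  i=3, x=38: 3*38 = 114
Step 2: sum = 0 + 48 + 24 + 114 = 186.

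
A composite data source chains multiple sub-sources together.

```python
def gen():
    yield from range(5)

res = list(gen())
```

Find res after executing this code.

Step 1: yield from delegates to the iterable, yielding each element.
Step 2: Collected values: [0, 1, 2, 3, 4].
Therefore res = [0, 1, 2, 3, 4].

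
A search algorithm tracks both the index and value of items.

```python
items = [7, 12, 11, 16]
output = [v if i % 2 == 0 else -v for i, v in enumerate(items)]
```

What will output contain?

Step 1: For each (i, v), keep v if i is even, negate if odd:
  i=0 (even): keep 7
  i=1 (odd): negate to -12
  i=2 (even): keep 11
  i=3 (odd): negate to -16
Therefore output = [7, -12, 11, -16].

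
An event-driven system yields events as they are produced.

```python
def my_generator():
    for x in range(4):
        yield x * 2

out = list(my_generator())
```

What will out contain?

Step 1: For each x in range(4), yield x * 2:
  x=0: yield 0 * 2 = 0
  x=1: yield 1 * 2 = 2
  x=2: yield 2 * 2 = 4
  x=3: yield 3 * 2 = 6
Therefore out = [0, 2, 4, 6].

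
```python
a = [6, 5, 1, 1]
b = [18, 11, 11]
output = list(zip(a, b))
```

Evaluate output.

Step 1: zip stops at shortest (len(a)=4, len(b)=3):
  Index 0: (6, 18)
  Index 1: (5, 11)
  Index 2: (1, 11)
Step 2: Last element of a (1) has no pair, dropped.
Therefore output = [(6, 18), (5, 11), (1, 11)].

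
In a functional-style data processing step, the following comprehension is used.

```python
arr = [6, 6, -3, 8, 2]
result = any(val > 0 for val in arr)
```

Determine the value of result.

Step 1: Check val > 0 for each element in [6, 6, -3, 8, 2]:
  6 > 0: True
  6 > 0: True
  -3 > 0: False
  8 > 0: True
  2 > 0: True
Step 2: any() returns True.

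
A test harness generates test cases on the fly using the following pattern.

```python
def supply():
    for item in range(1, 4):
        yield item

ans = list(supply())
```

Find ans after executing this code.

Step 1: The generator yields each value from range(1, 4).
Step 2: list() consumes all yields: [1, 2, 3].
Therefore ans = [1, 2, 3].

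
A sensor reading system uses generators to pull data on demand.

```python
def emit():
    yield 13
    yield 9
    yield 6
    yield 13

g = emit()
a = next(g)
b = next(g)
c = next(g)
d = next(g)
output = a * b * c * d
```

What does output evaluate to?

Step 1: Create generator and consume all values:
  a = next(g) = 13
  b = next(g) = 9
  c = next(g) = 6
  d = next(g) = 13
Step 2: output = 13 * 9 * 6 * 13 = 9126.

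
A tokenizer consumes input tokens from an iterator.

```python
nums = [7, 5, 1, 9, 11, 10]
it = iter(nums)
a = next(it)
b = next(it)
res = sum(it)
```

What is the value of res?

Step 1: Create iterator over [7, 5, 1, 9, 11, 10].
Step 2: a = next() = 7, b = next() = 5.
Step 3: sum() of remaining [1, 9, 11, 10] = 31.
Therefore res = 31.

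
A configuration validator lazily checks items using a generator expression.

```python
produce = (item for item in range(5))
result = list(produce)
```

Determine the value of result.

Step 1: Generator expression iterates range(5): [0, 1, 2, 3, 4].
Step 2: list() collects all values.
Therefore result = [0, 1, 2, 3, 4].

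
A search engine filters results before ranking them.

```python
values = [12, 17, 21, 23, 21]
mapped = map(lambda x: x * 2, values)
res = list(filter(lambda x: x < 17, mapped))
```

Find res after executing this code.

Step 1: Map x * 2:
  12 -> 24
  17 -> 34
  21 -> 42
  23 -> 46
  21 -> 42
Step 2: Filter for < 17:
  24: removed
  34: removed
  42: removed
  46: removed
  42: removed
Therefore res = [].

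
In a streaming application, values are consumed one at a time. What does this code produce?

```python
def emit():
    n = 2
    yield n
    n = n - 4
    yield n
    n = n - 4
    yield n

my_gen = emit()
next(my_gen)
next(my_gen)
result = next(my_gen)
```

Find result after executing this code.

Step 1: Trace through generator execution:
  Yield 1: n starts at 2, yield 2
  Yield 2: n = 2 - 4 = -2, yield -2
  Yield 3: n = -2 - 4 = -6, yield -6
Step 2: First next() gets 2, second next() gets the second value, third next() yields -6.
Therefore result = -6.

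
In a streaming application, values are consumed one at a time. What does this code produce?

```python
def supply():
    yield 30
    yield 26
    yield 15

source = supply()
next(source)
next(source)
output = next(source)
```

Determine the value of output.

Step 1: supply() creates a generator.
Step 2: next(source) yields 30 (consumed and discarded).
Step 3: next(source) yields 26 (consumed and discarded).
Step 4: next(source) yields 15, assigned to output.
Therefore output = 15.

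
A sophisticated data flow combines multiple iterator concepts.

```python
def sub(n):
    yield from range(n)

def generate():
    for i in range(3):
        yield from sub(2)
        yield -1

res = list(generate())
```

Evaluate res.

Step 1: For each i in range(3):
  i=0: yield from sub(2) -> [0, 1], then yield -1
  i=1: yield from sub(2) -> [0, 1], then yield -1
  i=2: yield from sub(2) -> [0, 1], then yield -1
Therefore res = [0, 1, -1, 0, 1, -1, 0, 1, -1].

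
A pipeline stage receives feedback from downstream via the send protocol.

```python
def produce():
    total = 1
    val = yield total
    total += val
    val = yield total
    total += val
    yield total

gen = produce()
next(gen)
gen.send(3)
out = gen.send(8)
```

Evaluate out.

Step 1: next() -> yield total=1.
Step 2: send(3) -> val=3, total = 1+3 = 4, yield 4.
Step 3: send(8) -> val=8, total = 4+8 = 12, yield 12.
Therefore out = 12.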